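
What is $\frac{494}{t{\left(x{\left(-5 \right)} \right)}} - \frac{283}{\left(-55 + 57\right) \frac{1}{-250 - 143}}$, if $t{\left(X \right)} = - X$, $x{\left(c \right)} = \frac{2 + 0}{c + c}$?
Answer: $\frac{116159}{2} \approx 58080.0$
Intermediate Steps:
$x{\left(c \right)} = \frac{1}{c}$ ($x{\left(c \right)} = \frac{2}{2 c} = 2 \frac{1}{2 c} = \frac{1}{c}$)
$\frac{494}{t{\left(x{\left(-5 \right)} \right)}} - \frac{283}{\left(-55 + 57\right) \frac{1}{-250 - 143}} = \frac{494}{\left(-1\right) \frac{1}{-5}} - \frac{283}{\left(-55 + 57\right) \frac{1}{-250 - 143}} = \frac{494}{\left(-1\right) \left(- \frac{1}{5}\right)} - \frac{283}{2 \frac{1}{-393}} = 494 \frac{1}{\frac{1}{5}} - \frac{283}{2 \left(- \frac{1}{393}\right)} = 494 \cdot 5 - \frac{283}{- \frac{2}{393}} = 2470 - - \frac{111219}{2} = 2470 + \frac{111219}{2} = \frac{116159}{2}$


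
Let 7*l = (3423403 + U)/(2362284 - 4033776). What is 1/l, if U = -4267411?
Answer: 975037/70334 ≈ 13.863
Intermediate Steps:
l = 70334/975037 (l = ((3423403 - 4267411)/(2362284 - 4033776))/7 = (-844008/(-1671492))/7 = (-844008*(-1/1671492))/7 = (⅐)*(70334/139291) = 70334/975037 ≈ 0.072135)
1/l = 1/(70334/975037) = 975037/70334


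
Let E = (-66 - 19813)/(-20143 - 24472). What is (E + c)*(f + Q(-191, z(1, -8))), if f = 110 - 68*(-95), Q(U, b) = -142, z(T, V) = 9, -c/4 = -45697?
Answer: 52421024575572/44615 ≈ 1.1750e+9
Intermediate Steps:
c = 182788 (c = -4*(-45697) = 182788)
E = 19879/44615 (E = -19879/(-44615) = -19879*(-1/44615) = 19879/44615 ≈ 0.44557)
f = 6570 (f = 110 + 6460 = 6570)
(E + c)*(f + Q(-191, z(1, -8))) = (19879/44615 + 182788)*(6570 - 142) = (8155106499/44615)*6428 = 52421024575572/44615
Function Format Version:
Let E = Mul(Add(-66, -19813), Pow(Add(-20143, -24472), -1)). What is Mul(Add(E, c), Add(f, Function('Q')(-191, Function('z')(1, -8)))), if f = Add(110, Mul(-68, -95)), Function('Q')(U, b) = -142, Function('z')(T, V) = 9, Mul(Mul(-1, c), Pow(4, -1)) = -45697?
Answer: Rational(52421024575572, 44615) ≈ 1.1750e+9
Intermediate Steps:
c = 182788 (c = Mul(-4, -45697) = 182788)
E = Rational(19879, 44615) (E = Mul(-19879, Pow(-44615, -1)) = Mul(-19879, Rational(-1, 44615)) = Rational(19879, 44615) ≈ 0.44557)
f = 6570 (f = Add(110, 6460) = 6570)
Mul(Add(E, c), Add(f, Function('Q')(-191, Function('z')(1, -8)))) = Mul(Add(Rational(19879, 44615), 182788), Add(6570, -142)) = Mul(Rational(8155106499, 44615), 6428) = Rational(52421024575572, 44615)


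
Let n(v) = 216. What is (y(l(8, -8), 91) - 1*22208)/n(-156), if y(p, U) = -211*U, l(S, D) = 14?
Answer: -4601/24 ≈ -191.71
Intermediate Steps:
(y(l(8, -8), 91) - 1*22208)/n(-156) = (-211*91 - 1*22208)/216 = (-19201 - 22208)*(1/216) = -41409*1/216 = -4601/24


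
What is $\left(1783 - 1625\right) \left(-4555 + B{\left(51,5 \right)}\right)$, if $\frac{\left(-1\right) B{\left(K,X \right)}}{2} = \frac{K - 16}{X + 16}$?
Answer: $- \frac{2160650}{3} \approx -7.2022 \cdot 10^{5}$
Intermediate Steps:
$B{\left(K,X \right)} = - \frac{2 \left(-16 + K\right)}{16 + X}$ ($B{\left(K,X \right)} = - 2 \frac{K - 16}{X + 16} = - 2 \frac{-16 + K}{16 + X} = - \frac{2 \left(-16 + K\right)}{16 + X}$)
$\left(1783 - 1625\right) \left(-4555 + B{\left(51,5 \right)}\right) = \left(1783 - 1625\right) \left(-4555 + \frac{2 \left(16 - 51\right)}{16 + 5}\right) = 158 \left(-4555 + \frac{2 \left(16 - 51\right)}{21}\right) = 158 \left(-4555 + 2 \cdot \frac{1}{21} \left(-35\right)\right) = 158 \left(-4555 - \frac{10}{3}\right) = 158 \left(- \frac{13675}{3}\right) = - \frac{2160650}{3}$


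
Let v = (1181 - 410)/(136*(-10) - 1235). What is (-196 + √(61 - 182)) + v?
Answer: -169797/865 + 11*I ≈ -196.3 + 11.0*I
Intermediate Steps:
v = -257/865 (v = 771/(-1360 - 1235) = 771/(-2595) = 771*(-1/2595) = -257/865 ≈ -0.29711)
(-196 + √(61 - 182)) + v = (-196 + √(61 - 182)) - 257/865 = (-196 + √(-121)) - 257/865 = (-196 + 11*I) - 257/865 = -169797/865 + 11*I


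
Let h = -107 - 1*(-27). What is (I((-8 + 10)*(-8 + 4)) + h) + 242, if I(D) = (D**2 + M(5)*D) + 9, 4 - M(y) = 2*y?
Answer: 283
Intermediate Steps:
h = -80 (h = -107 + 27 = -80)
M(y) = 4 - 2*y
I(D) = 9 + D**2 - 6*D (I(D) = (D**2 + (4 - 2*5)*D) + 9 = (D**2 + (4 - 10)*D) + 9 = (D**2 - 6*D) + 9 = 9 + D**2 - 6*D)
(I((-8 + 10)*(-8 + 4)) + h) + 242 = ((9 + ((-8 + 10)*(-8 + 4))**2 - 6*(-8 + 10)*(-8 + 4)) - 80) + 242 = ((9 + (2*(-4))**2 - 12*(-4)) - 80) + 242 = ((9 + (-8)**2 - 6*(-8)) - 80) + 242 = ((9 + 64 + 48) - 80) + 242 = (121 - 80) + 242 = 41 + 242 = 283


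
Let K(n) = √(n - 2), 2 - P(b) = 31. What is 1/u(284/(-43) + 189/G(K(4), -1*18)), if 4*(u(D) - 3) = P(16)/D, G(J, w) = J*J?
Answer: 15118/44107 ≈ 0.34276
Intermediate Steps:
P(b) = -29 (P(b) = 2 - 1*31 = 2 - 31 = -29)
K(n) = √(-2 + n)
G(J, w) = J²
u(D) = 3 - 29/(4*D) (u(D) = 3 + (-29/D)/4 = 3 - 29/(4*D))
1/u(284/(-43) + 189/G(K(4), -1*18)) = 1/(3 - 29/(4*(284/(-43) + 189/((√(-2 + 4))²)))) = 1/(3 - 29/(4*(284*(-1/43) + 189/((√2)²)))) = 1/(3 - 29/(4*(-284/43 + 189/2))) = 1/(3 - 29/(4*7559/86)) = 1/(3 - 29/4*86/7559) = 1/(3 - 1247/15118) = 1/(44107/15118) = 15118/44107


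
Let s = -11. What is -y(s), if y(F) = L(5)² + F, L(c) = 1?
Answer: 10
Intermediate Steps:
y(F) = 1 + F (y(F) = 1² + F = 1 + F)
-y(s) = -(1 - 11) = -1*(-10) = 10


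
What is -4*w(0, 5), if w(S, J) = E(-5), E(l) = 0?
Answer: 0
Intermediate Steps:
w(S, J) = 0
-4*w(0, 5) = -4*0 = 0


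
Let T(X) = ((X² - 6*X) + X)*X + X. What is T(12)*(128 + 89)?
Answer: 221340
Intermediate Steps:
T(X) = X + X*(X² - 5*X) (T(X) = (X² - 5*X)*X + X = X*(X² - 5*X) + X = X + X*(X² - 5*X))
T(12)*(128 + 89) = (12*(1 + 12² - 5*12))*(128 + 89) = (12*(1 + 144 - 60))*217 = (12*85)*217 = 1020*217 = 221340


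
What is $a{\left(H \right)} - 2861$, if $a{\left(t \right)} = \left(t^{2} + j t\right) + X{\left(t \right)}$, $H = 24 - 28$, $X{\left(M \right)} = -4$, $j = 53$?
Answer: $-3061$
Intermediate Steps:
$H = -4$
$a{\left(t \right)} = -4 + t^{2} + 53 t$ ($a{\left(t \right)} = \left(t^{2} + 53 t\right) - 4 = -4 + t^{2} + 53 t$)
$a{\left(H \right)} - 2861 = \left(-4 + \left(-4\right)^{2} + 53 \left(-4\right)\right) - 2861 = \left(-4 + 16 - 212\right) - 2861 = -200 - 2861 = -3061$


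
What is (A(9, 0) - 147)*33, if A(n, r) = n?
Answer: -4554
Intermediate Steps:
(A(9, 0) - 147)*33 = (9 - 147)*33 = -138*33 = -4554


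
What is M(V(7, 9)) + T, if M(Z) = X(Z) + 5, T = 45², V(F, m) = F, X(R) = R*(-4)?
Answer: 2002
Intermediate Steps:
X(R) = -4*R
T = 2025
M(Z) = 5 - 4*Z (M(Z) = -4*Z + 5 = 5 - 4*Z)
M(V(7, 9)) + T = (5 - 4*7) + 2025 = (5 - 28) + 2025 = -23 + 2025 = 2002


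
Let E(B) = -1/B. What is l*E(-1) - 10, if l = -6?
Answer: -16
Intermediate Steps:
l*E(-1) - 10 = -(-6)/(-1) - 10 = -(-6)*(-1) - 10 = -6*1 - 10 = -6 - 10 = -16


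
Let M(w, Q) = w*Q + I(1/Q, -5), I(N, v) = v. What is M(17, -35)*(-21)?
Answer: 12600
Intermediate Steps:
M(w, Q) = -5 + Q*w (M(w, Q) = w*Q - 5 = Q*w - 5 = -5 + Q*w)
M(17, -35)*(-21) = (-5 - 35*17)*(-21) = (-5 - 595)*(-21) = -600*(-21) = 12600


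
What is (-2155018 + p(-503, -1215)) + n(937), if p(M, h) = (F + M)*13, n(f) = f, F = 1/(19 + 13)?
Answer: -69139827/32 ≈ -2.1606e+6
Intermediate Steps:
F = 1/32 ≈ 0.031250
p(M, h) = 13/32 + 13*M (p(M, h) = (1/32 + M)*13 = 13/32 + 13*M)
(-2155018 + p(-503, -1215)) + n(937) = (-2155018 + (13/32 + 13*(-503))) + 937 = (-2155018 + (13/32 - 6539)) + 937 = (-2155018 - 209235/32) + 937 = -69169811/32 + 937 = -69139827/32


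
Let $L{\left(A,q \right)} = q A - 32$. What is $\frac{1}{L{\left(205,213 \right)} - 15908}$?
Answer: $\frac{1}{27725} \approx 3.6069 \cdot 10^{-5}$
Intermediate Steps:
$L{\left(A,q \right)} = -32 + A q$ ($L{\left(A,q \right)} = A q - 32 = -32 + A q$)
$\frac{1}{L{\left(205,213 \right)} - 15908} = \frac{1}{\left(-32 + 205 \cdot 213\right) - 15908} = \frac{1}{\left(-32 + 43665\right) - 15908} = \frac{1}{43633 - 15908} = \frac{1}{27725}$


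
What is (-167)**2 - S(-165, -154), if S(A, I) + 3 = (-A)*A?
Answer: 55117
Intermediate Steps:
S(A, I) = -3 - A**2 (S(A, I) = -3 + (-A)*A = -3 - A**2)
(-167)**2 - S(-165, -154) = (-167)**2 - (-3 - 1*(-165)**2) = 27889 - (-3 - 1*27225) = 27889 - (-3 - 27225) = 27889 - 1*(-27228) = 27889 + 27228 = 55117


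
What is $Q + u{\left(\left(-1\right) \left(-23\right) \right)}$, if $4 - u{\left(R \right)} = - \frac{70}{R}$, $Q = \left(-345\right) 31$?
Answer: $- \frac{245823}{23} \approx -10688.0$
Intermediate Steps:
$Q = -10695$
$u{\left(R \right)} = 4 + \frac{70}{R}$ ($u{\left(R \right)} = 4 - - \frac{70}{R} = 4 + \frac{70}{R}$)
$Q + u{\left(\left(-1\right) \left(-23\right) \right)} = -10695 + \left(4 + \frac{70}{\left(-1\right) \left(-23\right)}\right) = -10695 + \left(4 + \frac{70}{23}\right) = -10695 + \frac{162}{23} = - \frac{245823}{23}$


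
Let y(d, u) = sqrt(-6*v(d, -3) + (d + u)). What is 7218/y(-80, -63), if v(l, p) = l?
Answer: 7218*sqrt(337)/337 ≈ 393.19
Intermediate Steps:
y(d, u) = sqrt(u - 5*d) (y(d, u) = sqrt(-6*d + (d + u)) = sqrt(u - 5*d))
7218/y(-80, -63) = 7218/(sqrt(-63 - 5*(-80))) = 7218/(sqrt(-63 + 400)) = 7218/(sqrt(337)) = 7218*(sqrt(337)/337) = 7218*sqrt(337)/337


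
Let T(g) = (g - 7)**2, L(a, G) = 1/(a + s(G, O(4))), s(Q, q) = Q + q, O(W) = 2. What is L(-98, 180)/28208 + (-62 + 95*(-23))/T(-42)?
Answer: -108657167/116104128 ≈ -0.93586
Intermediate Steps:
L(a, G) = 1/(2 + G + a) (L(a, G) = 1/(a + (G + 2)) = 1/(a + (2 + G)) = 1/(2 + G + a))
T(g) = (-7 + g)**2
L(-98, 180)/28208 + (-62 + 95*(-23))/T(-42) = 1/((2 + 180 - 98)*28208) + (-62 + 95*(-23))/((-7 - 42)**2) = (1/28208)/84 + (-62 - 2185)/((-49)**2) = (1/84)*(1/28208) - 2247/2401 = 1/2369472 - 2247*1/2401 = 1/2369472 - 321/343 = -108657167/116104128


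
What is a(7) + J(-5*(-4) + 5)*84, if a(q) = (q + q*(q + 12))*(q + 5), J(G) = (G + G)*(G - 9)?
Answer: 68880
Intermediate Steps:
J(G) = 2*G*(-9 + G) (J(G) = (2*G)*(-9 + G) = 2*G*(-9 + G))
a(q) = (5 + q)*(q + q*(12 + q)) (a(q) = (q + q*(12 + q))*(5 + q) = (5 + q)*(q + q*(12 + q)))
a(7) + J(-5*(-4) + 5)*84 = 7*(65 + 7**2 + 18*7) + (2*(-5*(-4) + 5)*(-9 + (-5*(-4) + 5)))*84 = 7*(65 + 49 + 126) + (2*(20 + 5)*(-9 + (20 + 5)))*84 = 7*240 + (2*25*(-9 + 25))*84 = 1680 + (2*25*16)*84 = 1680 + 800*84 = 1680 + 67200 = 68880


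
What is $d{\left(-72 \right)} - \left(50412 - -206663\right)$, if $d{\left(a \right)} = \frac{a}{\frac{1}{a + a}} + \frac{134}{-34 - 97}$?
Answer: $- \frac{32318751}{131} \approx -2.4671 \cdot 10^{5}$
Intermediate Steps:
$d{\left(a \right)} = - \frac{134}{131} + 2 a^{2}$ ($d{\left(a \right)} = \frac{a}{\frac{1}{2 a}} + \frac{134}{-131} = \frac{a}{\frac{1}{2} \frac{1}{a}} + 134 \left(- \frac{1}{131}\right) = a 2 a - \frac{134}{131} = 2 a^{2} - \frac{134}{131} = - \frac{134}{131} + 2 a^{2}$)
$d{\left(-72 \right)} - \left(50412 - -206663\right) = \left(- \frac{134}{131} + 2 \left(-72\right)^{2}\right) - \left(50412 - -206663\right) = \left(- \frac{134}{131} + 2 \cdot 5184\right) - \left(50412 + 206663\right) = \left(- \frac{134}{131} + 10368\right) - 257075 = \frac{1358074}{131} - 257075 = - \frac{32318751}{131}$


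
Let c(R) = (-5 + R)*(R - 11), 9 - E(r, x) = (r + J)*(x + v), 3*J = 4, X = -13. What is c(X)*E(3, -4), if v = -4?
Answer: 18864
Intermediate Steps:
J = 4/3 (J = (⅓)*4 = 4/3 ≈ 1.3333)
E(r, x) = 9 - (-4 + x)*(4/3 + r) (E(r, x) = 9 - (r + 4/3)*(x - 4) = 9 - (4/3 + r)*(-4 + x) = 9 - (-4 + x)*(4/3 + r))
c(R) = (-11 + R)*(-5 + R) (c(R) = (-5 + R)*(-11 + R) = (-11 + R)*(-5 + R))
c(X)*E(3, -4) = (55 + (-13)² - 16*(-13))*(43/3 + 4*3 - 4/3*(-4) - 1*3*(-4)) = (55 + 169 + 208)*(43/3 + 12 + 16/3 + 12) = 432*(131/3) = 18864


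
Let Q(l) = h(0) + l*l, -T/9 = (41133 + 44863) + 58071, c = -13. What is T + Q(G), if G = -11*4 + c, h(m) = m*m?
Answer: -1293354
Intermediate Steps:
h(m) = m²
T = -1296603 (T = -9*((41133 + 44863) + 58071) = -9*(85996 + 58071) = -9*144067 = -1296603)
G = -57 (G = -11*4 - 13 = -44 - 13 = -57)
Q(l) = l² (Q(l) = 0² + l*l = 0 + l² = l²)
T + Q(G) = -1296603 + (-57)² = -1296603 + 3249 = -1293354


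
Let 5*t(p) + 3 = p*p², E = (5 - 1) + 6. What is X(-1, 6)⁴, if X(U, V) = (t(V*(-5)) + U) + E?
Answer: 528141963737607696/625 ≈ 8.4503e+14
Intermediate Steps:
E = 10 (E = 4 + 6 = 10)
t(p) = -⅗ + p³/5 (t(p) = -⅗ + (p*p²)/5 = -⅗ + p³/5)
X(U, V) = 47/5 + U - 25*V³ (X(U, V) = ((-⅗ + (V*(-5))³/5) + U) + 10 = ((-⅗ + (-5*V)³/5) + U) + 10 = ((-⅗ + (-125*V³)/5) + U) + 10 = ((-⅗ - 25*V³) + U) + 10 = (-⅗ + U - 25*V³) + 10 = 47/5 + U - 25*V³)
X(-1, 6)⁴ = (47/5 - 1 - 25*6³)⁴ = (47/5 - 1 - 25*216)⁴ = (47/5 - 1 - 5400)⁴ = (-26958/5)⁴ = 528141963737607696/625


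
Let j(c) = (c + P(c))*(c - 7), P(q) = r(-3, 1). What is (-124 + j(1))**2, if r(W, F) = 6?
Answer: 27556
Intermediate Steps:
P(q) = 6
j(c) = (-7 + c)*(6 + c) (j(c) = (c + 6)*(c - 7) = (6 + c)*(-7 + c) = (-7 + c)*(6 + c))
(-124 + j(1))**2 = (-124 + (-42 + 1**2 - 1*1))**2 = (-124 + (-42 + 1 - 1))**2 = (-124 - 42)**2 = (-166)**2 = 27556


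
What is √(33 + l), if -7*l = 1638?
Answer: I*√201 ≈ 14.177*I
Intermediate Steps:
l = -234 (l = -⅐*1638 = -234)
√(33 + l) = √(33 - 234) = √(-201) = I*√201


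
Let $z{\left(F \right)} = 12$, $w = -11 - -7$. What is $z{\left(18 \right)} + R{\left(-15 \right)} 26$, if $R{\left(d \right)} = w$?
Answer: $-92$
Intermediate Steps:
$w = -4$ ($w = -11 + 7 = -4$)
$R{\left(d \right)} = -4$
$z{\left(18 \right)} + R{\left(-15 \right)} 26 = 12 - 104 = -92$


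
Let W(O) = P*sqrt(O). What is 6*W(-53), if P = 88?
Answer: 528*I*sqrt(53) ≈ 3843.9*I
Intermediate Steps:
W(O) = 88*sqrt(O)
6*W(-53) = 6*(88*sqrt(-53)) = 6*(88*(I*sqrt(53))) = 6*(88*I*sqrt(53)) = 528*I*sqrt(53)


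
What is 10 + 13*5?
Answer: 75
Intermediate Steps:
10 + 13*5 = 10 + 65 = 75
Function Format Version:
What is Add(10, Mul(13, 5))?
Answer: 75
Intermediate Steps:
Add(10, Mul(13, 5)) = Add(10, 65) = 75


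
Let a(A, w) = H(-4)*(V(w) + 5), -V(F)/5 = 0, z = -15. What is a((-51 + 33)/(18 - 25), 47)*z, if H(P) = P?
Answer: 300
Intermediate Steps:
V(F) = 0 (V(F) = -5*0 = 0)
a(A, w) = -20 (a(A, w) = -4*(0 + 5) = -4*5 = -20)
a((-51 + 33)/(18 - 25), 47)*z = -20*(-15) = 300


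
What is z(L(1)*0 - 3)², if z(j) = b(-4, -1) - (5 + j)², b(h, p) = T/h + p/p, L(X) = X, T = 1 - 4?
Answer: 81/16 ≈ 5.0625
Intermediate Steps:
T = -3
b(h, p) = 1 - 3/h (b(h, p) = -3/h + p/p = -3/h + 1 = 1 - 3/h)
z(j) = 7/4 - (5 + j)² (z(j) = (-3 - 4)/(-4) - (5 + j)² = -¼*(-7) - (5 + j)² = 7/4 - (5 + j)²)
z(L(1)*0 - 3)² = (7/4 - (5 + (1*0 - 3))²)² = (7/4 - (5 + (0 - 3))²)² = (7/4 - (5 - 3)²)² = (7/4 - 1*2²)² = (7/4 - 1*4)² = (7/4 - 4)² = (-9/4)² = 81/16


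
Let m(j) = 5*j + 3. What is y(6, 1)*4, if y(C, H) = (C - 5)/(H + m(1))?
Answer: 4/9 ≈ 0.44444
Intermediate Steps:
m(j) = 3 + 5*j
y(C, H) = (-5 + C)/(8 + H) (y(C, H) = (C - 5)/(H + (3 + 5*1)) = (-5 + C)/(H + (3 + 5)) = (-5 + C)/(H + 8) = (-5 + C)/(8 + H))
y(6, 1)*4 = ((-5 + 6)/(8 + 1))*4 = (1/9)*4 = 4/9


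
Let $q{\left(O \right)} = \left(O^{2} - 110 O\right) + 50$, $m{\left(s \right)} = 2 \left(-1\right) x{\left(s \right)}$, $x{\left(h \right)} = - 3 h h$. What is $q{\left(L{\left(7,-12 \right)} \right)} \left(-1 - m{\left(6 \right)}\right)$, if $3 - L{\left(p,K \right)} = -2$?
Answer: $103075$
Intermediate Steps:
$L{\left(p,K \right)} = 5$ ($L{\left(p,K \right)} = 3 - -2 = 3 + 2 = 5$)
$x{\left(h \right)} = - 3 h^{2}$
$m{\left(s \right)} = 6 s^{2}$ ($m{\left(s \right)} = 2 \left(-1\right) \left(- 3 s^{2}\right) = - 2 \left(- 3 s^{2}\right) = 6 s^{2}$)
$q{\left(O \right)} = 50 + O^{2} - 110 O$
$q{\left(L{\left(7,-12 \right)} \right)} \left(-1 - m{\left(6 \right)}\right) = \left(50 + 5^{2} - 550\right) \left(-1 - 6 \cdot 6^{2}\right) = \left(50 + 25 - 550\right) \left(-1 - 6 \cdot 36\right) = - 475 \left(-1 - 216\right) = \left(-475\right) \left(-217\right) = 103075$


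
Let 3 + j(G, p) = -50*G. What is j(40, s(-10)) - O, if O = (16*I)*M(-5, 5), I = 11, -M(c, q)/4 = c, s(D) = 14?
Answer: -5523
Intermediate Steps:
M(c, q) = -4*c
j(G, p) = -3 - 50*G
O = 3520 (O = (16*11)*(-4*(-5)) = 176*20 = 3520)
j(40, s(-10)) - O = (-3 - 50*40) - 1*3520 = (-3 - 2000) - 3520 = -2003 - 3520 = -5523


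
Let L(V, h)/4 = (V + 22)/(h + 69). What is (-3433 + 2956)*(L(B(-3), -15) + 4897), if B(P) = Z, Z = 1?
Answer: -7010045/3 ≈ -2.3367e+6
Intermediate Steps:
B(P) = 1
L(V, h) = 4*(22 + V)/(69 + h) (L(V, h) = 4*((V + 22)/(h + 69)) = 4*((22 + V)/(69 + h)) = 4*(22 + V)/(69 + h))
(-3433 + 2956)*(L(B(-3), -15) + 4897) = (-3433 + 2956)*(4*(22 + 1)/(69 - 15) + 4897) = -477*(4*23/54 + 4897) = -477*(4*(1/54)*23 + 4897) = -477*(46/27 + 4897) = -477*132265/27 = -7010045/3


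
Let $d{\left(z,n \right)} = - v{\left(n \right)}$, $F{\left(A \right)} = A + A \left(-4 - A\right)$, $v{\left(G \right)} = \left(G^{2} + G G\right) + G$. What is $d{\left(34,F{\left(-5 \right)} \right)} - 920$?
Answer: $-1110$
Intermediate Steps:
$v{\left(G \right)} = G + 2 G^{2}$ ($v{\left(G \right)} = \left(G^{2} + G^{2}\right) + G = 2 G^{2} + G = G + 2 G^{2}$)
$d{\left(z,n \right)} = - n \left(1 + 2 n\right)$
$d{\left(34,F{\left(-5 \right)} \right)} - 920 = - \left(-1\right) \left(-5\right) \left(3 - 5\right) \left(1 + 2 \left(\left(-1\right) \left(-5\right) \left(3 - 5\right)\right)\right) - 920 = - \left(-1\right) \left(-5\right) \left(-2\right) \left(1 + 2 \left(\left(-1\right) \left(-5\right) \left(-2\right)\right)\right) - 920 = \left(-1\right) \left(-10\right) \left(1 + 2 \left(-10\right)\right) - 920 = \left(-1\right) \left(-10\right) \left(1 - 20\right) - 920 = \left(-1\right) \left(-10\right) \left(-19\right) - 920 = -190 - 920 = -1110$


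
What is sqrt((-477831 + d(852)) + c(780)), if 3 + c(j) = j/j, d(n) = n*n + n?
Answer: sqrt(248923) ≈ 498.92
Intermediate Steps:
d(n) = n + n**2 (d(n) = n**2 + n = n + n**2)
c(j) = -2 (c(j) = -3 + j/j = -3 + 1 = -2)
sqrt((-477831 + d(852)) + c(780)) = sqrt((-477831 + 852*(1 + 852)) - 2) = sqrt((-477831 + 852*853) - 2) = sqrt((-477831 + 726756) - 2) = sqrt(248925 - 2) = sqrt(248923)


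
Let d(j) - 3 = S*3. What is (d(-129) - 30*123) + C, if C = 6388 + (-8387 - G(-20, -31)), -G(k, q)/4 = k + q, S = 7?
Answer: -5869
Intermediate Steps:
d(j) = 24 (d(j) = 3 + 7*3 = 3 + 21 = 24)
G(k, q) = -4*k - 4*q (G(k, q) = -4*(k + q) = -4*k - 4*q)
C = -2203 (C = 6388 + (-8387 - (-4*(-20) - 4*(-31))) = 6388 + (-8387 - (80 + 124)) = 6388 + (-8387 - 1*204) = 6388 + (-8387 - 204) = 6388 - 8591 = -2203)
(d(-129) - 30*123) + C = (24 - 30*123) - 2203 = (24 - 3690) - 2203 = -3666 - 2203 = -5869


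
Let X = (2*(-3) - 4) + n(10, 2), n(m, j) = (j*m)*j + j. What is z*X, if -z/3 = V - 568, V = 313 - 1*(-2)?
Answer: 24288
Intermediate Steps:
V = 315 (V = 313 + 2 = 315)
n(m, j) = j + m*j² (n(m, j) = m*j² + j = j + m*j²)
z = 759 (z = -3*(315 - 568) = -3*(-253) = 759)
X = 32 (X = (2*(-3) - 4) + 2*(1 + 2*10) = (-6 - 4) + 2*(1 + 20) = -10 + 2*21 = -10 + 42 = 32)
z*X = 759*32 = 24288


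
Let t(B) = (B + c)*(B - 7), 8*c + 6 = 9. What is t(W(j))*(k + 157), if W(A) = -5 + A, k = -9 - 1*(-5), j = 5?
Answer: -3213/8 ≈ -401.63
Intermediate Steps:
c = 3/8 (c = -3/4 + (1/8)*9 = -3/4 + 9/8 = 3/8 ≈ 0.37500)
k = -4 (k = -9 + 5 = -4)
t(B) = (-7 + B)*(3/8 + B) (t(B) = (B + 3/8)*(B - 7) = (3/8 + B)*(-7 + B) = (-7 + B)*(3/8 + B))
t(W(j))*(k + 157) = (-21/8 + (-5 + 5)**2 - 53*(-5 + 5)/8)*(-4 + 157) = (-21/8 + 0**2 - 53/8*0)*153 = (-21/8 + 0 + 0)*153 = -21/8*153 = -3213/8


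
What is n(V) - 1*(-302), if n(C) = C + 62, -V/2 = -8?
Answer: 380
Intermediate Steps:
V = 16 (V = -2*(-8) = 16)
n(C) = 62 + C
n(V) - 1*(-302) = (62 + 16) - 1*(-302) = 78 + 302 = 380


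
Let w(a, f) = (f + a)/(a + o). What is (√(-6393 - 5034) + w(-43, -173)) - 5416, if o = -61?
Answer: -70381/13 + I*√11427 ≈ -5413.9 + 106.9*I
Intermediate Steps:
w(a, f) = (a + f)/(-61 + a) (w(a, f) = (f + a)/(a - 61) = (a + f)/(-61 + a))
(√(-6393 - 5034) + w(-43, -173)) - 5416 = (√(-6393 - 5034) + (-43 - 173)/(-61 - 43)) - 5416 = (√(-11427) - 216/(-104)) - 5416 = (I*√11427 - 1/104*(-216)) - 5416 = (I*√11427 + 27/13) - 5416 = (27/13 + I*√11427) - 5416 = -70381/13 + I*√11427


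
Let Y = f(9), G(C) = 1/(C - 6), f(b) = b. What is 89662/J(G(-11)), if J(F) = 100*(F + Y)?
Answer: 762127/7600 ≈ 100.28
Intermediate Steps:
G(C) = 1/(-6 + C)
Y = 9
J(F) = 900 + 100*F (J(F) = 100*(F + 9) = 100*(9 + F) = 900 + 100*F)
89662/J(G(-11)) = 89662/(900 + 100/(-6 - 11)) = 89662/(900 + 100/(-17)) = 89662/(900 + 100*(-1/17)) = 89662/(900 - 100/17) = 89662/(15200/17) = 89662*(17/15200) = 762127/7600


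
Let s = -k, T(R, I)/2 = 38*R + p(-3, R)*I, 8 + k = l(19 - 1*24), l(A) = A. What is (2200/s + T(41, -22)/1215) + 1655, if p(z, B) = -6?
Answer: 5771533/3159 ≈ 1827.0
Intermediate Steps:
k = -13 (k = -8 + (19 - 1*24) = -8 + (19 - 24) = -8 - 5 = -13)
T(R, I) = -12*I + 76*R (T(R, I) = 2*(38*R - 6*I) = 2*(-6*I + 38*R) = -12*I + 76*R)
s = 13 (s = -1*(-13) = 13)
(2200/s + T(41, -22)/1215) + 1655 = (2200/13 + (-12*(-22) + 76*41)/1215) + 1655 = (2200*(1/13) + (264 + 3116)*(1/1215)) + 1655 = (2200/13 + 3380*(1/1215)) + 1655 = (2200/13 + 676/243) + 1655 = 543388/3159 + 1655 = 5771533/3159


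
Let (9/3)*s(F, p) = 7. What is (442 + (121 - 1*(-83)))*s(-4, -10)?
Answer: 4522/3 ≈ 1507.3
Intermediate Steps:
s(F, p) = 7/3 (s(F, p) = (⅓)*7 = 7/3)
(442 + (121 - 1*(-83)))*s(-4, -10) = (442 + (121 - 1*(-83)))*(7/3) = (442 + (121 + 83))*(7/3) = (442 + 204)*(7/3) = 646*(7/3) = 4522/3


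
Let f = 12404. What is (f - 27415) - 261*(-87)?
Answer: 7696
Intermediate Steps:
(f - 27415) - 261*(-87) = (12404 - 27415) - 261*(-87) = -15011 + 22707 = 7696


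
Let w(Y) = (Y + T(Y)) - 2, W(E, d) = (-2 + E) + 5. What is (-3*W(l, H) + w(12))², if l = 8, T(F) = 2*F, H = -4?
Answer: 1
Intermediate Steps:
W(E, d) = 3 + E
w(Y) = -2 + 3*Y (w(Y) = (Y + 2*Y) - 2 = 3*Y - 2 = -2 + 3*Y)
(-3*W(l, H) + w(12))² = (-3*(3 + 8) + (-2 + 3*12))² = (-3*11 + (-2 + 36))² = (-33 + 34)² = 1² = 1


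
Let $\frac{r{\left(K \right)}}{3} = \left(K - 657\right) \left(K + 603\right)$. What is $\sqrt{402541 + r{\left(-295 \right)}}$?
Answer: $i \sqrt{477107} \approx 690.73 i$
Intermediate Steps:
$r{\left(K \right)} = 3 \left(-657 + K\right) \left(603 + K\right)$ ($r{\left(K \right)} = 3 \left(K - 657\right) \left(K + 603\right) = 3 \left(-657 + K\right) \left(603 + K\right)$)
$\sqrt{402541 + r{\left(-295 \right)}} = \sqrt{402541 - \left(1140723 - 261075\right)} = \sqrt{402541 + \left(-1188513 + 47790 + 3 \cdot 87025\right)} = \sqrt{402541 + \left(-1188513 + 47790 + 261075\right)} = \sqrt{402541 - 879648} = \sqrt{-477107} = i \sqrt{477107}$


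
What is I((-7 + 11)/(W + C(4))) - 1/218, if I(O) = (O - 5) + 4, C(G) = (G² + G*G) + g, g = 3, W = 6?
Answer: -8107/8938 ≈ -0.90703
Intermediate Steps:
C(G) = 3 + 2*G² (C(G) = (G² + G*G) + 3 = (G² + G²) + 3 = 2*G² + 3 = 3 + 2*G²)
I(O) = -1 + O (I(O) = (-5 + O) + 4 = -1 + O)
I((-7 + 11)/(W + C(4))) - 1/218 = (-1 + (-7 + 11)/(6 + (3 + 2*4²))) - 1/218 = (-1 + 4/(6 + (3 + 2*16))) - 1*1/218 = (-1 + 4/(6 + (3 + 32))) - 1/218 = (-1 + 4/(6 + 35)) - 1/218 = (-1 + 4/41) - 1/218 = -37/41 - 1/218 = -8107/8938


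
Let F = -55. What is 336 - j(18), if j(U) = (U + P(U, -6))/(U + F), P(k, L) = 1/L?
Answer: 74699/222 ≈ 336.48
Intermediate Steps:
j(U) = (-⅙ + U)/(-55 + U) (j(U) = (U + 1/(-6))/(U - 55) = (U - ⅙)/(-55 + U) = (-⅙ + U)/(-55 + U))
336 - j(18) = 336 - (-⅙ + 18)/(-55 + 18) = 336 - 107/((-37)*6) = 336 - (-1)*107/(37*6) = 336 - 1*(-107/222) = 336 + 107/222 = 74699/222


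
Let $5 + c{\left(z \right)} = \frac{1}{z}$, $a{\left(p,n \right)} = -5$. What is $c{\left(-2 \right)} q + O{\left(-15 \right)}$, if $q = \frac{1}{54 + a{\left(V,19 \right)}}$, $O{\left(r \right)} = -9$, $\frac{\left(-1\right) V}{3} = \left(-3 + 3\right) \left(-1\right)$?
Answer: $- \frac{893}{98} \approx -9.1122$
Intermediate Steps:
$V = 0$ ($V = - 3 \left(-3 + 3\right) \left(-1\right) = - 3 \cdot 0 \left(-1\right) = \left(-3\right) 0 = 0$)
$c{\left(z \right)} = -5 + \frac{1}{z}$
$q = \frac{1}{49}$ ($q = \frac{1}{54 - 5} = \frac{1}{49} \approx 0.020408$)
$c{\left(-2 \right)} q + O{\left(-15 \right)} = \left(-5 + \frac{1}{-2}\right) \frac{1}{49} - 9 = \left(-5 - \frac{1}{2}\right) \frac{1}{49} - 9 = \left(- \frac{11}{2}\right) \frac{1}{49} - 9 = - \frac{11}{98} - 9 = - \frac{893}{98}$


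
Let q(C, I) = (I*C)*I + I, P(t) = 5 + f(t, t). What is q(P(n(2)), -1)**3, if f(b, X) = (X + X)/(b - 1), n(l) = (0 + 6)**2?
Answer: 9528128/42875 ≈ 222.23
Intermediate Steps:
n(l) = 36 (n(l) = 6**2 = 36)
f(b, X) = 2*X/(-1 + b) (f(b, X) = (2*X)/(-1 + b) = 2*X/(-1 + b))
P(t) = 5 + 2*t/(-1 + t)
q(C, I) = I + C*I**2 (q(C, I) = (C*I)*I + I = C*I**2 + I = I + C*I**2)
q(P(n(2)), -1)**3 = (-(1 + ((-5 + 7*36)/(-1 + 36))*(-1)))**3 = (-(1 + ((-5 + 252)/35)*(-1)))**3 = (-(1 + ((1/35)*247)*(-1)))**3 = (-(1 + (247/35)*(-1)))**3 = (-(1 - 247/35))**3 = (-1*(-212/35))**3 = (212/35)**3 = 9528128/42875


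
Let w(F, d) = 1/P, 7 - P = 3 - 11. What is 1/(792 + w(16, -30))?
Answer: 15/11881 ≈ 0.0012625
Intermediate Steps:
P = 15 (P = 7 - (3 - 11) = 7 - 1*(-8) = 7 + 8 = 15)
w(F, d) = 1/15
1/(792 + w(16, -30)) = 1/(792 + 1/15) = 1/(11881/15) = 15/11881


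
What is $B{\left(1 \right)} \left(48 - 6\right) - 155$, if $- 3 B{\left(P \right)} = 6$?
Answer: $-239$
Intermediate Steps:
$B{\left(P \right)} = -2$ ($B{\left(P \right)} = \left(- \frac{1}{3}\right) 6 = -2$)
$B{\left(1 \right)} \left(48 - 6\right) - 155 = - 2 \left(48 - 6\right) - 155 = \left(-2\right) 42 - 155 = -84 - 155 = -239$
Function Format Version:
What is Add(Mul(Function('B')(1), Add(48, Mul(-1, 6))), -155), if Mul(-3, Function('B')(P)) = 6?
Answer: -239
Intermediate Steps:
Function('B')(P) = -2 (Function('B')(P) = Mul(Rational(-1, 3), 6) = -2)
Add(Mul(Function('B')(1), Add(48, Mul(-1, 6))), -155) = Add(Mul(-2, Add(48, Mul(-1, 6))), -155) = Add(Mul(-2, Add(48, -6)), -155) = Add(Mul(-2, 42), -155) = Add(-84, -155) = -239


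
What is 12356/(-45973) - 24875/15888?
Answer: -1339890503/730419024 ≈ -1.8344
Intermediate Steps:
12356/(-45973) - 24875/15888 = 12356*(-1/45973) - 24875*1/15888 = -12356/45973 - 24875/15888 = -1339890503/730419024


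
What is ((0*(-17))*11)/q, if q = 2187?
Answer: 0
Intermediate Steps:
((0*(-17))*11)/q = ((0*(-17))*11)/2187 = (0*11)*(1/2187) = 0*(1/2187) = 0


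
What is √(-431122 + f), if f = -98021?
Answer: I*√529143 ≈ 727.42*I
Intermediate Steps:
√(-431122 + f) = √(-431122 - 98021) = √(-529143) = I*√529143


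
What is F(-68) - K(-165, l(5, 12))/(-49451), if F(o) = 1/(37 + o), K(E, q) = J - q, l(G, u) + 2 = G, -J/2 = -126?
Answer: -41732/1532981 ≈ -0.027223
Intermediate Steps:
J = 252 (J = -2*(-126) = 252)
l(G, u) = -2 + G
K(E, q) = 252 - q
F(-68) - K(-165, l(5, 12))/(-49451) = 1/(37 - 68) - (252 - (-2 + 5))/(-49451) = 1/(-31) - (252 - 1*3)*(-1)/49451 = -1/31 - (252 - 3)*(-1)/49451 = -1/31 - 249*(-1)/49451 = -1/31 - 1*(-249/49451) = -1/31 + 249/49451 = -41732/1532981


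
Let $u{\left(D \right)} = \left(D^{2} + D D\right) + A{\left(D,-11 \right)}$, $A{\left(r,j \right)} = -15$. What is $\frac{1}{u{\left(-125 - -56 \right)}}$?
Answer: $\frac{1}{9507} \approx 0.00010519$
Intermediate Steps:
$u{\left(D \right)} = -15 + 2 D^{2}$ ($u{\left(D \right)} = \left(D^{2} + D D\right) - 15 = \left(D^{2} + D^{2}\right) - 15 = 2 D^{2} - 15 = -15 + 2 D^{2}$)
$\frac{1}{u{\left(-125 - -56 \right)}} = \frac{1}{-15 + 2 \left(-125 - -56\right)^{2}} = \frac{1}{-15 + 2 \left(-125 + 56\right)^{2}} = \frac{1}{-15 + 2 \left(-69\right)^{2}} = \frac{1}{-15 + 2 \cdot 4761} = \frac{1}{-15 + 9522} = \frac{1}{9507}$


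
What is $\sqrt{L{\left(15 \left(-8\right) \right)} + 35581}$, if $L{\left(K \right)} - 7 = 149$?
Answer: $\sqrt{35737} \approx 189.04$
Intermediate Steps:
$L{\left(K \right)} = 156$ ($L{\left(K \right)} = 7 + 149 = 156$)
$\sqrt{L{\left(15 \left(-8\right) \right)} + 35581} = \sqrt{156 + 35581} = \sqrt{35737}$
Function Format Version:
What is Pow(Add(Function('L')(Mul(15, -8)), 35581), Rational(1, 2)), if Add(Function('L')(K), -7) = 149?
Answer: Pow(35737, Rational(1, 2)) ≈ 189.04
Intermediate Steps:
Function('L')(K) = 156 (Function('L')(K) = Add(7, 149) = 156)
Pow(Add(Function('L')(Mul(15, -8)), 35581), Rational(1, 2)) = Pow(Add(156, 35581), Rational(1, 2)) = Pow(35737, Rational(1, 2))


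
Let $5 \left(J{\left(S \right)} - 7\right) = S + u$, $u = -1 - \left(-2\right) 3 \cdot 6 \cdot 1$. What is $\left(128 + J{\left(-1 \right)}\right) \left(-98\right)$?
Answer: $- \frac{69482}{5} \approx -13896.0$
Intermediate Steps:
$u = 35$ ($u = -1 - \left(-6\right) 6 \cdot 1 = -1 - \left(-36\right) 1 = -1 - -36 = -1 + 36 = 35$)
$J{\left(S \right)} = 14 + \frac{S}{5}$ ($J{\left(S \right)} = 7 + \frac{S + 35}{5} = 7 + \frac{35 + S}{5} = 7 + \left(7 + \frac{S}{5}\right) = 14 + \frac{S}{5}$)
$\left(128 + J{\left(-1 \right)}\right) \left(-98\right) = \left(128 + \left(14 + \frac{1}{5} \left(-1\right)\right)\right) \left(-98\right) = \left(128 + \left(14 - \frac{1}{5}\right)\right) \left(-98\right) = \left(128 + \frac{69}{5}\right) \left(-98\right) = \frac{709}{5} \left(-98\right) = - \frac{69482}{5}$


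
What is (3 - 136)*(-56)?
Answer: 7448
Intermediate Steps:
(3 - 136)*(-56) = -133*(-56) = 7448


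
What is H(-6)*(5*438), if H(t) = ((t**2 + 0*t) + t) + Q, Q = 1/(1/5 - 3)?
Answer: 454425/7 ≈ 64918.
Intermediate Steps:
Q = -5/14 (Q = 1/(1*(1/5) - 3) = 1/(1/5 - 3) = 1/(-14/5) = -5/14 ≈ -0.35714)
H(t) = -5/14 + t + t**2 (H(t) = ((t**2 + 0*t) + t) - 5/14 = ((t**2 + 0) + t) - 5/14 = (t**2 + t) - 5/14 = (t + t**2) - 5/14 = -5/14 + t + t**2)
H(-6)*(5*438) = (-5/14 - 6 + (-6)**2)*(5*438) = (-5/14 - 6 + 36)*2190 = (415/14)*2190 = 454425/7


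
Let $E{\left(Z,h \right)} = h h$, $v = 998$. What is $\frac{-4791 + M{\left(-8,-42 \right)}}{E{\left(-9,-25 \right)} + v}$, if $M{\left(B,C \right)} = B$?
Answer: $- \frac{4799}{1623} \approx -2.9569$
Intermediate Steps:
$E{\left(Z,h \right)} = h^{2}$
$\frac{-4791 + M{\left(-8,-42 \right)}}{E{\left(-9,-25 \right)} + v} = \frac{-4791 - 8}{\left(-25\right)^{2} + 998} = - \frac{4799}{625 + 998} = - \frac{4799}{1623}$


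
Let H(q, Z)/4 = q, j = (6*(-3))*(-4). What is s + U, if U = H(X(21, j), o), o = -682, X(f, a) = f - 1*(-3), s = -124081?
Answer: -123985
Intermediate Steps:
j = 72 (j = -18*(-4) = 72)
X(f, a) = 3 + f (X(f, a) = f + 3 = 3 + f)
H(q, Z) = 4*q
U = 96 (U = 4*(3 + 21) = 4*24 = 96)
s + U = -124081 + 96 = -123985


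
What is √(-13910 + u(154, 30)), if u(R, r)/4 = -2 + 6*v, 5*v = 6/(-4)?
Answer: I*√348130/5 ≈ 118.01*I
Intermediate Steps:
v = -3/10 (v = (6/(-4))/5 = (6*(-¼))/5 = (⅕)*(-3/2) = -3/10 ≈ -0.30000)
u(R, r) = -76/5 (u(R, r) = 4*(-2 + 6*(-3/10)) = 4*(-2 - 9/5) = 4*(-19/5) = -76/5)
√(-13910 + u(154, 30)) = √(-13910 - 76/5) = √(-69626/5) = I*√348130/5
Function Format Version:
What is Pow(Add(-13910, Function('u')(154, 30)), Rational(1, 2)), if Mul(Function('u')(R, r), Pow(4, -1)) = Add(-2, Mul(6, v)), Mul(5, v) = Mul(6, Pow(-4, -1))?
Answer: Mul(Rational(1, 5), I, Pow(348130, Rational(1, 2))) ≈ Mul(118.01, I)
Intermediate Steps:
v = Rational(-3, 10) (v = Mul(Rational(1, 5), Mul(6, Pow(-4, -1))) = Mul(Rational(1, 5), Mul(6, Rational(-1, 4))) = Mul(Rational(1, 5), Rational(-3, 2)) = Rational(-3, 10) ≈ -0.30000)
Function('u')(R, r) = Rational(-76, 5) (Function('u')(R, r) = Mul(4, Add(-2, Mul(6, Rational(-3, 10)))) = Mul(4, Add(-2, Rational(-9, 5))) = Mul(4, Rational(-19, 5)) = Rational(-76, 5))
Pow(Add(-13910, Function('u')(154, 30)), Rational(1, 2)) = Pow(Add(-13910, Rational(-76, 5)), Rational(1, 2)) = Pow(Rational(-69626, 5), Rational(1, 2)) = Mul(Rational(1, 5), I, Pow(348130, Rational(1, 2)))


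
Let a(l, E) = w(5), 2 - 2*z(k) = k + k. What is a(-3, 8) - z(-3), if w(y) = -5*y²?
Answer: -129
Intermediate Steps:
z(k) = 1 - k (z(k) = 1 - (k + k)/2 = 1 - k)
a(l, E) = -125 (a(l, E) = -5*5² = -5*25 = -125)
a(-3, 8) - z(-3) = -125 - (1 - 1*(-3)) = -125 - (1 + 3) = -125 - 1*4 = -125 - 4 = -129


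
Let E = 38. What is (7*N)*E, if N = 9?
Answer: 2394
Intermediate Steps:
(7*N)*E = (7*9)*38 = 63*38 = 2394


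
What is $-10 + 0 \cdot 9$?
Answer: $-10$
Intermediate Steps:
$-10 + 0 \cdot 9 = -10 + 0 = -10$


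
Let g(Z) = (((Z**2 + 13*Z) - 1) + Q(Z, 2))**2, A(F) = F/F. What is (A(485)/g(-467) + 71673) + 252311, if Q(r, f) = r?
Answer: 14499386355560001/44753402500 ≈ 3.2398e+5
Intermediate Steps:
A(F) = 1
g(Z) = (-1 + Z**2 + 14*Z)**2 (g(Z) = (((Z**2 + 13*Z) - 1) + Z)**2 = ((-1 + Z**2 + 13*Z) + Z)**2 = (-1 + Z**2 + 14*Z)**2)
(A(485)/g(-467) + 71673) + 252311 = (1/(-1 + (-467)**2 + 14*(-467))**2 + 71673) + 252311 = (1/(-1 + 218089 - 6538)**2 + 71673) + 252311 = (1/211550**2 + 71673) + 252311 = (1/44753402500 + 71673) + 252311 = 3207610617382501/44753402500 + 252311 = 14499386355560001/44753402500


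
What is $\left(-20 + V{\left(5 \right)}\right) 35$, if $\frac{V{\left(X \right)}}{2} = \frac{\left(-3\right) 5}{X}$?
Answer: $-910$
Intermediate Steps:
$V{\left(X \right)} = - \frac{30}{X}$ ($V{\left(X \right)} = 2 \frac{\left(-3\right) 5}{X} = 2 \left(- \frac{15}{X}\right) = - \frac{30}{X}$)
$\left(-20 + V{\left(5 \right)}\right) 35 = \left(-20 - \frac{30}{5}\right) 35 = \left(-20 - 6\right) 35 = \left(-26\right) 35 = -910$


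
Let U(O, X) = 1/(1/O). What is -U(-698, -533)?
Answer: 698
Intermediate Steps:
U(O, X) = O
-U(-698, -533) = -1*(-698) = 698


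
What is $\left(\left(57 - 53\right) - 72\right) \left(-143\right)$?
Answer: $9724$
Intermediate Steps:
$\left(\left(57 - 53\right) - 72\right) \left(-143\right) = \left(4 - 72\right) \left(-143\right) = \left(-68\right) \left(-143\right) = 9724$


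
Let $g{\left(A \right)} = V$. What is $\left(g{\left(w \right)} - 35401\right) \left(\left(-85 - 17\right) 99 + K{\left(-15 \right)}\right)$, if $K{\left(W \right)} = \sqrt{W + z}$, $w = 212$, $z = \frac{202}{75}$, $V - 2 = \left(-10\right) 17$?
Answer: $359175762 - \frac{35569 i \sqrt{2769}}{15} \approx 3.5918 \cdot 10^{8} - 1.2478 \cdot 10^{5} i$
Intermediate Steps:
$V = -168$ ($V = 2 - 170 = -168$)
$z = \frac{202}{75}$ ($z = 202 \cdot \frac{1}{75} = \frac{202}{75} \approx 2.6933$)
$K{\left(W \right)} = \sqrt{\frac{202}{75} + W}$ ($K{\left(W \right)} = \sqrt{W + \frac{202}{75}} = \sqrt{\frac{202}{75} + W}$)
$g{\left(A \right)} = -168$
$\left(g{\left(w \right)} - 35401\right) \left(\left(-85 - 17\right) 99 + K{\left(-15 \right)}\right) = \left(-168 - 35401\right) \left(\left(-85 - 17\right) 99 + \frac{\sqrt{606 + 225 \left(-15\right)}}{15}\right) = - 35569 \left(\left(-102\right) 99 + \frac{\sqrt{606 - 3375}}{15}\right) = - 35569 \left(-10098 + \frac{\sqrt{-2769}}{15}\right) = - 35569 \left(-10098 + \frac{i \sqrt{2769}}{15}\right) = 359175762 - \frac{35569 i \sqrt{2769}}{15}$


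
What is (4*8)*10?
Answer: 320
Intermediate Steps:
(4*8)*10 = 32*10 = 320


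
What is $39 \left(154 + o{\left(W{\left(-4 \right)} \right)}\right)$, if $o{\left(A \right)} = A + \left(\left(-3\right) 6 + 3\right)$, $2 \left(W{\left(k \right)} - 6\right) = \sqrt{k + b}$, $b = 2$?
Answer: $5655 + \frac{39 i \sqrt{2}}{2} \approx 5655.0 + 27.577 i$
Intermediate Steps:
$W{\left(k \right)} = 6 + \frac{\sqrt{2 + k}}{2}$ ($W{\left(k \right)} = 6 + \frac{\sqrt{k + 2}}{2} = 6 + \frac{\sqrt{2 + k}}{2}$)
$o{\left(A \right)} = -15 + A$ ($o{\left(A \right)} = A + \left(-18 + 3\right) = A - 15 = -15 + A$)
$39 \left(154 + o{\left(W{\left(-4 \right)} \right)}\right) = 39 \left(154 - \left(9 - \frac{\sqrt{2 - 4}}{2}\right)\right) = 39 \left(154 - \left(9 - \frac{i \sqrt{2}}{2}\right)\right) = 39 \left(145 + \frac{i \sqrt{2}}{2}\right) = 5655 + \frac{39 i \sqrt{2}}{2}$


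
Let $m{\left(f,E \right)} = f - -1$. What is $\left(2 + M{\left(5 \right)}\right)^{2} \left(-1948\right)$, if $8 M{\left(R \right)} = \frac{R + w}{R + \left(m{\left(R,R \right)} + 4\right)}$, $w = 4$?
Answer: $- \frac{3354943}{400} \approx -8387.4$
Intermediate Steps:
$m{\left(f,E \right)} = 1 + f$ ($m{\left(f,E \right)} = f + 1 = 1 + f$)
$M{\left(R \right)} = \frac{4 + R}{8 \left(5 + 2 R\right)}$ ($M{\left(R \right)} = \frac{\left(R + 4\right) \frac{1}{R + \left(\left(1 + R\right) + 4\right)}}{8} = \frac{\left(4 + R\right) \frac{1}{R + \left(5 + R\right)}}{8} = \frac{\left(4 + R\right) \frac{1}{5 + 2 R}}{8} = \frac{\frac{1}{5 + 2 R} \left(4 + R\right)}{8} = \frac{4 + R}{8 \left(5 + 2 R\right)}$)
$\left(2 + M{\left(5 \right)}\right)^{2} \left(-1948\right) = \left(2 + \frac{4 + 5}{8 \left(5 + 2 \cdot 5\right)}\right)^{2} \left(-1948\right) = \left(2 + \frac{1}{8} \frac{1}{5 + 10} \cdot 9\right)^{2} \left(-1948\right) = \left(2 + \frac{1}{8} \cdot \frac{1}{15} \cdot 9\right)^{2} \left(-1948\right) = \left(2 + \frac{3}{40}\right)^{2} \left(-1948\right) = \left(\frac{83}{40}\right)^{2} \left(-1948\right) = \frac{6889}{1600} \left(-1948\right) = - \frac{3354943}{400}$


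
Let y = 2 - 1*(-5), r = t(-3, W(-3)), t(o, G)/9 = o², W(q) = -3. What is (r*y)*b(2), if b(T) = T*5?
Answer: 5670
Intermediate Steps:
t(o, G) = 9*o²
b(T) = 5*T
r = 81 (r = 9*(-3)² = 9*9 = 81)
y = 7 (y = 2 + 5 = 7)
(r*y)*b(2) = (81*7)*(5*2) = 567*10 = 5670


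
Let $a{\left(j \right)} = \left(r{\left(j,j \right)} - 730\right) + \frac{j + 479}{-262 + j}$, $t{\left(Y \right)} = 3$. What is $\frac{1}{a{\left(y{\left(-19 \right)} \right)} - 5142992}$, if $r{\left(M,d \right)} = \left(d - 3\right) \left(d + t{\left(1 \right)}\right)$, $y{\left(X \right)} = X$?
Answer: $- \frac{281}{1445287430} \approx -1.9442 \cdot 10^{-7}$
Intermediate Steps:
$r{\left(M,d \right)} = \left(-3 + d\right) \left(3 + d\right)$ ($r{\left(M,d \right)} = \left(d - 3\right) \left(d + 3\right) = \left(-3 + d\right) \left(3 + d\right)$)
$a{\left(j \right)} = -739 + j^{2} + \frac{479 + j}{-262 + j}$ ($a{\left(j \right)} = \left(\left(-9 + j^{2}\right) - 730\right) + \frac{j + 479}{-262 + j} = \left(-739 + j^{2}\right) + \frac{479 + j}{-262 + j} = -739 + j^{2} + \frac{479 + j}{-262 + j}$)
$\frac{1}{a{\left(y{\left(-19 \right)} \right)} - 5142992} = \frac{1}{\frac{194097 + \left(-19\right)^{3} - -14022 - 262 \left(-19\right)^{2}}{-262 - 19} - 5142992} = \frac{1}{\frac{194097 - 6859 + 14022 - 94582}{-281} - 5142992} = \frac{1}{- \frac{194097 - 6859 + 14022 - 94582}{281} - 5142992} = \frac{1}{\left(- \frac{1}{281}\right) 106678 - 5142992} = \frac{1}{- \frac{106678}{281} - 5142992} = \frac{1}{- \frac{1445287430}{281}} = - \frac{281}{1445287430}$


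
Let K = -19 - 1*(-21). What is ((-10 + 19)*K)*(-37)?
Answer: -666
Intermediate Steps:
K = 2 (K = -19 + 21 = 2)
((-10 + 19)*K)*(-37) = ((-10 + 19)*2)*(-37) = (9*2)*(-37) = 18*(-37) = -666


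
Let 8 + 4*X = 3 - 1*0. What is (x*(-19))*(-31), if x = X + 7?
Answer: 13547/4 ≈ 3386.8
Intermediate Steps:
X = -5/4 (X = -2 + (3 - 1*0)/4 = -2 + (3 + 0)/4 = -2 + (1/4)*3 = -2 + 3/4 = -5/4 ≈ -1.2500)
x = 23/4 (x = -5/4 + 7 = 23/4 ≈ 5.7500)
(x*(-19))*(-31) = ((23/4)*(-19))*(-31) = -437/4*(-31) = 13547/4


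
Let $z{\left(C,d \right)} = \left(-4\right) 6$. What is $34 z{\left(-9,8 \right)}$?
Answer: $-816$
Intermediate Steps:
$z{\left(C,d \right)} = -24$
$34 z{\left(-9,8 \right)} = 34 \left(-24\right) = -816$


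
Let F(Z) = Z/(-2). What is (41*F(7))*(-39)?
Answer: 11193/2 ≈ 5596.5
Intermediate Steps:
F(Z) = -Z/2 (F(Z) = Z*(-1/2) = -Z/2)
(41*F(7))*(-39) = (41*(-1/2*7))*(-39) = (41*(-7/2))*(-39) = -287/2*(-39) = 11193/2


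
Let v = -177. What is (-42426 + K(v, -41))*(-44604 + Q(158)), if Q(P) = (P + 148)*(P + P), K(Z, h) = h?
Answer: -2212190964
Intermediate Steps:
Q(P) = 2*P*(148 + P) (Q(P) = (148 + P)*(2*P) = 2*P*(148 + P))
(-42426 + K(v, -41))*(-44604 + Q(158)) = (-42426 - 41)*(-44604 + 2*158*(148 + 158)) = -42467*(-44604 + 2*158*306) = -42467*(-44604 + 96696) = -42467*52092 = -2212190964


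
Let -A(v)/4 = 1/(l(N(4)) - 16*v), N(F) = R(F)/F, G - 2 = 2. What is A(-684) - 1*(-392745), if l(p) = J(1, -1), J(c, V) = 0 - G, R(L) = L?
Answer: 1074157574/2735 ≈ 3.9275e+5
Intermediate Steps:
G = 4 (G = 2 + 2 = 4)
N(F) = 1 (N(F) = F/F = 1)
J(c, V) = -4 (J(c, V) = 0 - 1*4 = 0 - 4 = -4)
l(p) = -4
A(v) = -4/(-4 - 16*v)
A(-684) - 1*(-392745) = 1/(1 + 4*(-684)) - 1*(-392745) = 1/(1 - 2736) + 392745 = 1/(-2735) + 392745 = -1/2735 + 392745 = 1074157574/2735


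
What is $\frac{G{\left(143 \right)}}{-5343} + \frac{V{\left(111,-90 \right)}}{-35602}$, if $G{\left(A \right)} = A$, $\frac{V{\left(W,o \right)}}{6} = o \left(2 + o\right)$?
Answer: $- \frac{9961171}{7316211} \approx -1.3615$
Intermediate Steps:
$V{\left(W,o \right)} = 6 o \left(2 + o\right)$
$\frac{G{\left(143 \right)}}{-5343} + \frac{V{\left(111,-90 \right)}}{-35602} = \frac{143}{-5343} + \frac{6 \left(-90\right) \left(2 - 90\right)}{-35602} = 143 \left(- \frac{1}{5343}\right) + 6 \left(-90\right) \left(-88\right) \left(- \frac{1}{35602}\right) = - \frac{11}{411} + 47520 \left(- \frac{1}{35602}\right) = - \frac{11}{411} - \frac{23760}{17801} = - \frac{9961171}{7316211}$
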